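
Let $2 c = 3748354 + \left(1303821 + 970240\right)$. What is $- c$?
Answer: $- \frac{6022415}{2} \approx -3.0112 \cdot 10^{6}$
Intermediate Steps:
$c = \frac{6022415}{2}$ ($c = \frac{3748354 + \left(1303821 + 970240\right)}{2} = \frac{3748354 + 2274061}{2} = \frac{1}{2} \cdot 6022415 = \frac{6022415}{2} \approx 3.0112 \cdot 10^{6}$)
$- c = \left(-1\right) \frac{6022415}{2} = - \frac{6022415}{2}$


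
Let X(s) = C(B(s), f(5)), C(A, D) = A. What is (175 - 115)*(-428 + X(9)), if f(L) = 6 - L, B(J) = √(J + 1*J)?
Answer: -25680 + 180*√2 ≈ -25425.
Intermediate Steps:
B(J) = √2*√J (B(J) = √(J + J) = √(2*J) = √2*√J)
X(s) = √2*√s
(175 - 115)*(-428 + X(9)) = (175 - 115)*(-428 + √2*√9) = 60*(-428 + √2*3) = 60*(-428 + 3*√2) = -25680 + 180*√2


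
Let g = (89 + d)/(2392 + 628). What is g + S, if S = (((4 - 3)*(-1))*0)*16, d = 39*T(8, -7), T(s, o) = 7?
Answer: 181/1510 ≈ 0.11987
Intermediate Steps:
d = 273 (d = 39*7 = 273)
g = 181/1510 (g = (89 + 273)/(2392 + 628) = 362/3020 = 362*(1/3020) = 181/1510 ≈ 0.11987)
S = 0 (S = ((1*(-1))*0)*16 = -1*0*16 = 0*16 = 0)
g + S = 181/1510 + 0 = 181/1510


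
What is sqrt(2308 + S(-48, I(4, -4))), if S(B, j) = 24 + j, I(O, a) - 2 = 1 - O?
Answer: 3*sqrt(259) ≈ 48.280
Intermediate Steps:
I(O, a) = 3 - O (I(O, a) = 2 + (1 - O) = 3 - O)
sqrt(2308 + S(-48, I(4, -4))) = sqrt(2308 + (24 + (3 - 1*4))) = sqrt(2308 + (24 + (3 - 4))) = sqrt(2308 + (24 - 1)) = sqrt(2308 + 23) = sqrt(2331) = 3*sqrt(259)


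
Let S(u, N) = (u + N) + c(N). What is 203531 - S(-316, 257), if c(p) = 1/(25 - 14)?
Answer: 2239489/11 ≈ 2.0359e+5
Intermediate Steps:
c(p) = 1/11
S(u, N) = 1/11 + N + u (S(u, N) = (u + N) + 1/11 = (N + u) + 1/11 = 1/11 + N + u)
203531 - S(-316, 257) = 203531 - (1/11 + 257 - 316) = 203531 - 1*(-648/11) = 203531 + 648/11 = 2239489/11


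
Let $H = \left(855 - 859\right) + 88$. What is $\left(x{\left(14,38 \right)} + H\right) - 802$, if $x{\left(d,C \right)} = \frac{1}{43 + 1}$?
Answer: $- \frac{31591}{44} \approx -717.98$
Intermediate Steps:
$x{\left(d,C \right)} = \frac{1}{44}$
$H = 84$ ($H = -4 + 88 = 84$)
$\left(x{\left(14,38 \right)} + H\right) - 802 = \left(\frac{1}{44} + 84\right) - 802 = \frac{3697}{44} - 802 = - \frac{31591}{44}$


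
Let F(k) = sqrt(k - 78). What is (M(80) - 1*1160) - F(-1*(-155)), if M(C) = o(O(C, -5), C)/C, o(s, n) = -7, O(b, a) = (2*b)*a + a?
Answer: -92807/80 - sqrt(77) ≈ -1168.9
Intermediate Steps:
O(b, a) = a + 2*a*b (O(b, a) = 2*a*b + a = a + 2*a*b)
M(C) = -7/C
F(k) = sqrt(-78 + k)
(M(80) - 1*1160) - F(-1*(-155)) = (-7/80 - 1*1160) - sqrt(-78 - 1*(-155)) = (-7*1/80 - 1160) - sqrt(-78 + 155) = (-7/80 - 1160) - sqrt(77) = -92807/80 - sqrt(77)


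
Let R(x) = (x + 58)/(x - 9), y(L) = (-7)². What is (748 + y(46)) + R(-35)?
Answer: 35045/44 ≈ 796.48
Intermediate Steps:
y(L) = 49
R(x) = (58 + x)/(-9 + x)
(748 + y(46)) + R(-35) = (748 + 49) + (58 - 35)/(-9 - 35) = 797 + 23/(-44) = 797 - 1/44*23 = 797 - 23/44 = 35045/44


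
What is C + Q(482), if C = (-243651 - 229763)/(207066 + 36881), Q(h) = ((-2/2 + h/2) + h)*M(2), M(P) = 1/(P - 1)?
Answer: 175656320/243947 ≈ 720.06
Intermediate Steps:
M(P) = 1/(-1 + P)
Q(h) = -1 + 3*h/2 (Q(h) = ((-2/2 + h/2) + h)/(-1 + 2) = ((-2*½ + h*(½)) + h)/1 = ((-1 + h/2) + h)*1 = (-1 + 3*h/2)*1 = -1 + 3*h/2)
C = -473414/243947 ≈ -1.9406
C + Q(482) = -473414/243947 + (-1 + (3/2)*482) = -473414/243947 + (-1 + 723) = -473414/243947 + 722 = 175656320/243947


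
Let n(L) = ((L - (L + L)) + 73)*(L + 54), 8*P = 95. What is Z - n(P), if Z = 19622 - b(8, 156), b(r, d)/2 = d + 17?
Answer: 975961/64 ≈ 15249.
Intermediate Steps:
P = 95/8 (P = (⅛)*95 = 95/8 ≈ 11.875)
b(r, d) = 34 + 2*d (b(r, d) = 2*(d + 17) = 2*(17 + d) = 34 + 2*d)
Z = 19276 (Z = 19622 - (34 + 2*156) = 19622 - (34 + 312) = 19622 - 1*346 = 19622 - 346 = 19276)
n(L) = (54 + L)*(73 - L) (n(L) = ((L - 2*L) + 73)*(54 + L) = (-L + 73)*(54 + L) = (73 - L)*(54 + L) = (54 + L)*(73 - L))
Z - n(P) = 19276 - (3942 - (95/8)² + 19*(95/8)) = 19276 - (3942 - 1*9025/64 + 1805/8) = 19276 - (3942 - 9025/64 + 1805/8) = 19276 - 1*257703/64 = 19276 - 257703/64 = 975961/64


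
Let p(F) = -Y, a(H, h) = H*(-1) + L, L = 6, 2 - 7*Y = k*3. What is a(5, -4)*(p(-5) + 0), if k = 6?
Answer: 16/7 ≈ 2.2857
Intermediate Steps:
Y = -16/7 (Y = 2/7 - 6*3/7 = 2/7 - ⅐*18 = 2/7 - 18/7 = -16/7 ≈ -2.2857)
a(H, h) = 6 - H (a(H, h) = H*(-1) + 6 = -H + 6 = 6 - H)
p(F) = 16/7 (p(F) = -1*(-16/7) = 16/7)
a(5, -4)*(p(-5) + 0) = (6 - 1*5)*(16/7 + 0) = (6 - 5)*(16/7) = 1*(16/7) = 16/7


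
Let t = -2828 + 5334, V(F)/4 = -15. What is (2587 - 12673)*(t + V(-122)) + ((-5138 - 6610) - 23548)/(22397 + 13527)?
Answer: -221564476060/8981 ≈ -2.4670e+7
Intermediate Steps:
V(F) = -60 (V(F) = 4*(-15) = -60)
t = 2506
(2587 - 12673)*(t + V(-122)) + ((-5138 - 6610) - 23548)/(22397 + 13527) = (2587 - 12673)*(2506 - 60) + ((-5138 - 6610) - 23548)/(22397 + 13527) = -10086*2446 + (-11748 - 23548)/35924 = -24670356 - 35296*1/35924 = -24670356 - 8824/8981 = -221564476060/8981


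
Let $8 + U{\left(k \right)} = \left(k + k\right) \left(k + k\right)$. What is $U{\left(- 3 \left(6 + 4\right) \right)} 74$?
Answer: $265808$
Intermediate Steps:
$U{\left(k \right)} = -8 + 4 k^{2}$ ($U{\left(k \right)} = -8 + \left(k + k\right) \left(k + k\right) = -8 + 2 k 2 k = -8 + 4 k^{2}$)
$U{\left(- 3 \left(6 + 4\right) \right)} 74 = \left(-8 + 4 \left(- 3 \left(6 + 4\right)\right)^{2}\right) 74 = \left(-8 + 4 \left(\left(-3\right) 10\right)^{2}\right) 74 = \left(-8 + 4 \left(-30\right)^{2}\right) 74 = \left(-8 + 4 \cdot 900\right) 74 = \left(-8 + 3600\right) 74 = 3592 \cdot 74 = 265808$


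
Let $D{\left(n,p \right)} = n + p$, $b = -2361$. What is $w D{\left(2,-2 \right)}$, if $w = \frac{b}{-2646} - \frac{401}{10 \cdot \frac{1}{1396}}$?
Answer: $0$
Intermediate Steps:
$w = - \frac{246866101}{4410}$ ($w = - \frac{2361}{-2646} - \frac{401}{10 \cdot \frac{1}{1396}} = \left(-2361\right) \left(- \frac{1}{2646}\right) - \frac{401}{10 \cdot \frac{1}{1396}} = \frac{787}{882} - \frac{401}{\frac{5}{698}} = \frac{787}{882} - \frac{279898}{5} = - \frac{246866101}{4410} \approx -55979.0$)
$w D{\left(2,-2 \right)} = - \frac{246866101 \left(2 - 2\right)}{4410} = \left(- \frac{246866101}{4410}\right) 0 = 0$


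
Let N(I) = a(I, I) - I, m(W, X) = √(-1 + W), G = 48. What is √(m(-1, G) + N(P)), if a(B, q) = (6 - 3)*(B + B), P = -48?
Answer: √(-240 + I*√2) ≈ 0.04564 + 15.492*I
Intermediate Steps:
a(B, q) = 6*B (a(B, q) = 3*(2*B) = 6*B)
N(I) = 5*I (N(I) = 6*I - I = 5*I)
√(m(-1, G) + N(P)) = √(√(-1 - 1) + 5*(-48)) = √(√(-2) - 240) = √(I*√2 - 240) = √(-240 + I*√2)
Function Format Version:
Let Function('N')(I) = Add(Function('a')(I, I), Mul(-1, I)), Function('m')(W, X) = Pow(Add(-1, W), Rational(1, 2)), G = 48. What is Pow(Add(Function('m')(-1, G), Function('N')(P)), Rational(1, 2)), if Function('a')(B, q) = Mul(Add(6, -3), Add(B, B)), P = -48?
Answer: Pow(Add(-240, Mul(I, Pow(2, Rational(1, 2)))), Rational(1, 2)) ≈ Add(0.04564, Mul(15.492, I))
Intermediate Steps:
Function('a')(B, q) = Mul(6, B) (Function('a')(B, q) = Mul(3, Mul(2, B)) = Mul(6, B))
Function('N')(I) = Mul(5, I) (Function('N')(I) = Add(Mul(6, I), Mul(-1, I)) = Mul(5, I))
Pow(Add(Function('m')(-1, G), Function('N')(P)), Rational(1, 2)) = Pow(Add(Pow(Add(-1, -1), Rational(1, 2)), Mul(5, -48)), Rational(1, 2)) = Pow(Add(Pow(-2, Rational(1, 2)), -240), Rational(1, 2)) = Pow(Add(Mul(I, Pow(2, Rational(1, 2))), -240), Rational(1, 2)) = Pow(Add(-240, Mul(I, Pow(2, Rational(1, 2)))), Rational(1, 2))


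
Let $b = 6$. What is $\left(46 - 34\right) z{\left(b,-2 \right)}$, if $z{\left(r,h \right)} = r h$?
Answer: $-144$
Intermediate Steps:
$z{\left(r,h \right)} = h r$
$\left(46 - 34\right) z{\left(b,-2 \right)} = \left(46 - 34\right) \left(\left(-2\right) 6\right) = 12 \left(-12\right) = -144$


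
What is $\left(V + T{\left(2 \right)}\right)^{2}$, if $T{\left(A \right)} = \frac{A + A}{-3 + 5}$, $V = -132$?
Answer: $16900$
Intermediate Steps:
$T{\left(A \right)} = A$ ($T{\left(A \right)} = \frac{2 A}{2} = 2 A \frac{1}{2} = A$)
$\left(V + T{\left(2 \right)}\right)^{2} = \left(-132 + 2\right)^{2} = \left(-130\right)^{2} = 16900$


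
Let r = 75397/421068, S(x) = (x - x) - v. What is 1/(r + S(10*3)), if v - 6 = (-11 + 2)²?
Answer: -421068/36557519 ≈ -0.011518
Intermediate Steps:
v = 87 (v = 6 + (-11 + 2)² = 6 + (-9)² = 6 + 81 = 87)
S(x) = -87 (S(x) = (x - x) - 1*87 = 0 - 87 = -87)
r = 75397/421068 (r = 75397*(1/421068) = 75397/421068 ≈ 0.17906)
1/(r + S(10*3)) = 1/(75397/421068 - 87) = 1/(-36557519/421068) = -421068/36557519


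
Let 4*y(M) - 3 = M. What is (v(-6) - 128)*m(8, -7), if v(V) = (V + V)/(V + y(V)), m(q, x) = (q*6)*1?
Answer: -18176/3 ≈ -6058.7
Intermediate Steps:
y(M) = ¾ + M/4
m(q, x) = 6*q (m(q, x) = (6*q)*1 = 6*q)
v(V) = 2*V/(¾ + 5*V/4) (v(V) = (V + V)/(V + (¾ + V/4)) = (2*V)/(¾ + 5*V/4) = 2*V/(¾ + 5*V/4))
(v(-6) - 128)*m(8, -7) = (8*(-6)/(3 + 5*(-6)) - 128)*(6*8) = (8*(-6)/(3 - 30) - 128)*48 = (8*(-6)/(-27) - 128)*48 = (8*(-6)*(-1/27) - 128)*48 = (16/9 - 128)*48 = -1136/9*48 = -18176/3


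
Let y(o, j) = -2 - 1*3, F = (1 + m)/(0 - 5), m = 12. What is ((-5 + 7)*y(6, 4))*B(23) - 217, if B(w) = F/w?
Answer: -4965/23 ≈ -215.87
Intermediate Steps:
F = -13/5 (F = (1 + 12)/(0 - 5) = 13/(-5) = 13*(-⅕) = -13/5 ≈ -2.6000)
y(o, j) = -5 (y(o, j) = -2 - 3 = -5)
B(w) = -13/(5*w)
((-5 + 7)*y(6, 4))*B(23) - 217 = ((-5 + 7)*(-5))*(-13/5/23) - 217 = (2*(-5))*(-13/5*1/23) - 217 = -10*(-13/115) - 217 = 26/23 - 217 = -4965/23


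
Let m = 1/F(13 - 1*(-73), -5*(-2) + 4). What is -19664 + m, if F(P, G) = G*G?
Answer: -3854143/196 ≈ -19664.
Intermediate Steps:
F(P, G) = G**2
m = 1/196 (m = 1/((-5*(-2) + 4)**2) = 1/((10 + 4)**2) = 1/(14**2) = 1/196 ≈ 0.0051020)
-19664 + m = -19664 + 1/196 = -3854143/196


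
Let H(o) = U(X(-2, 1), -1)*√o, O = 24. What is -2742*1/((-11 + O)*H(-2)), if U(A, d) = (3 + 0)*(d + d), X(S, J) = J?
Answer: -457*I*√2/26 ≈ -24.858*I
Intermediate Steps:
U(A, d) = 6*d (U(A, d) = 3*(2*d) = 6*d)
H(o) = -6*√o (H(o) = (6*(-1))*√o = -6*√o)
-2742*1/((-11 + O)*H(-2)) = -2742*I*√2/(12*(-11 + 24)) = -2742*I*√2/156 = -457*I*√2/26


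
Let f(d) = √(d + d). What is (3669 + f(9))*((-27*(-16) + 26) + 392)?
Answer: 3118650 + 2550*√2 ≈ 3.1223e+6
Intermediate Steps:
f(d) = √2*√d (f(d) = √(2*d) = √2*√d)
(3669 + f(9))*((-27*(-16) + 26) + 392) = (3669 + √2*√9)*((-27*(-16) + 26) + 392) = (3669 + √2*3)*((432 + 26) + 392) = (3669 + 3*√2)*(458 + 392) = (3669 + 3*√2)*850 = 3118650 + 2550*√2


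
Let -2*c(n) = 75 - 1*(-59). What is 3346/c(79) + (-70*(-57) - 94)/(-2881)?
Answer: -147774/2881 ≈ -51.293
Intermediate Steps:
c(n) = -67 (c(n) = -(75 - 1*(-59))/2 = -(75 + 59)/2 = -½*134 = -67)
3346/c(79) + (-70*(-57) - 94)/(-2881) = 3346/(-67) + (-70*(-57) - 94)/(-2881) = 3346*(-1/67) + (3990 - 94)*(-1/2881) = -3346/67 + 3896*(-1/2881) = -3346/67 - 3896/2881 = -147774/2881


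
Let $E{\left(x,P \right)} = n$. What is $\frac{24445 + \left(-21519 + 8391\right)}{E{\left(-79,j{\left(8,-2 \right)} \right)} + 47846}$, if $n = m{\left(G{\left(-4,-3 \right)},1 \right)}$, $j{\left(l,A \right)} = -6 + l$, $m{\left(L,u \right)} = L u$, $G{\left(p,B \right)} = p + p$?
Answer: $\frac{11317}{47838} \approx 0.23657$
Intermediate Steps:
$G{\left(p,B \right)} = 2 p$
$n = -8$ ($n = 2 \left(-4\right) 1 = \left(-8\right) 1 = -8$)
$E{\left(x,P \right)} = -8$
$\frac{24445 + \left(-21519 + 8391\right)}{E{\left(-79,j{\left(8,-2 \right)} \right)} + 47846} = \frac{24445 + \left(-21519 + 8391\right)}{-8 + 47846} = \frac{24445 - 13128}{47838} = 11317 \cdot \frac{1}{47838} = \frac{11317}{47838}$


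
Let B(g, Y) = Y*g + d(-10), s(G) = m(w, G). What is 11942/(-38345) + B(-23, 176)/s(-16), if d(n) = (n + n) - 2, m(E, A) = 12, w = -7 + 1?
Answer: -78103727/230070 ≈ -339.48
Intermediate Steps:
w = -6
d(n) = -2 + 2*n (d(n) = 2*n - 2 = -2 + 2*n)
s(G) = 12
B(g, Y) = -22 + Y*g (B(g, Y) = Y*g + (-2 + 2*(-10)) = Y*g + (-2 - 20) = Y*g - 22 = -22 + Y*g)
11942/(-38345) + B(-23, 176)/s(-16) = 11942/(-38345) + (-22 + 176*(-23))/12 = 11942*(-1/38345) + (-22 - 4048)*(1/12) = -11942/38345 - 4070*1/12 = -11942/38345 - 2035/6 = -78103727/230070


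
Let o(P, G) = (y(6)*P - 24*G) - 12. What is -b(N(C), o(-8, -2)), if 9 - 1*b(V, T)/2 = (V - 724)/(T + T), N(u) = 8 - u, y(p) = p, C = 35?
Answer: 535/12 ≈ 44.583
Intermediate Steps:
o(P, G) = -12 - 24*G + 6*P (o(P, G) = (6*P - 24*G) - 12 = (-24*G + 6*P) - 12 = -12 - 24*G + 6*P)
b(V, T) = 18 - (-724 + V)/T (b(V, T) = 18 - 2*(V - 724)/(T + T) = 18 - 2*(-724 + V)/(2*T) = 18 - 2*(-724 + V)*1/(2*T) = 18 - (-724 + V)/T)
-b(N(C), o(-8, -2)) = -(724 - (8 - 1*35) + 18*(-12 - 24*(-2) + 6*(-8)))/(-12 - 24*(-2) + 6*(-8)) = -(724 - (8 - 35) + 18*(-12 + 48 - 48))/(-12 + 48 - 48) = -(724 - 1*(-27) + 18*(-12))/(-12) = -(-1)*(724 + 27 - 216)/12 = -(-1)*535/12 = -1*(-535/12) = 535/12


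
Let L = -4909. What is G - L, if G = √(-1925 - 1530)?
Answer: 4909 + I*√3455 ≈ 4909.0 + 58.779*I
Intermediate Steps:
G = I*√3455 (G = √(-3455) = I*√3455 ≈ 58.779*I)
G - L = I*√3455 - 1*(-4909) = I*√3455 + 4909 = 4909 + I*√3455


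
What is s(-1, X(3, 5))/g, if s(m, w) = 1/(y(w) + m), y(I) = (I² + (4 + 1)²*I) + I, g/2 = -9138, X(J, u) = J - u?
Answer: 1/895524 ≈ 1.1167e-6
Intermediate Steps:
g = -18276 (g = 2*(-9138) = -18276)
y(I) = I² + 26*I (y(I) = (I² + 5²*I) + I = (I² + 25*I) + I = I² + 26*I)
s(m, w) = 1/(m + w*(26 + w)) (s(m, w) = 1/(w*(26 + w) + m) = 1/(m + w*(26 + w)))
s(-1, X(3, 5))/g = 1/((-1 + (3 - 1*5)*(26 + (3 - 1*5)))*(-18276)) = -1/18276/(-1 + (3 - 5)*(26 + (3 - 5))) = -1/18276/(-1 - 2*(26 - 2)) = -1/18276/(-1 - 2*24) = -1/18276/(-1 - 48) = -1/18276/(-49) = -1/49*(-1/18276) = 1/895524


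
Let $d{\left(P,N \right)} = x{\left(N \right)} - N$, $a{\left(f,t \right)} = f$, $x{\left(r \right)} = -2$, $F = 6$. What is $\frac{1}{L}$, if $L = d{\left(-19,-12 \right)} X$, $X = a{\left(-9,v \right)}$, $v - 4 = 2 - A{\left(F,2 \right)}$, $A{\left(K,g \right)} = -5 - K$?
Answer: $- \frac{1}{90} \approx -0.011111$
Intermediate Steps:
$v = 17$ ($v = 4 + \left(2 - \left(-5 - 6\right)\right) = 4 + \left(2 - -11\right) = 4 + \left(2 + 11\right) = 4 + 13 = 17$)
$X = -9$
$d{\left(P,N \right)} = -2 - N$
$L = -90$ ($L = \left(-2 - -12\right) \left(-9\right) = \left(-2 + 12\right) \left(-9\right) = 10 \left(-9\right) = -90$)
$\frac{1}{L} = \frac{1}{-90} = - \frac{1}{90}$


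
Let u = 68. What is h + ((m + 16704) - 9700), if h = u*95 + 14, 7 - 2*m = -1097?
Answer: 14030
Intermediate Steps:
m = 552 (m = 7/2 - ½*(-1097) = 7/2 + 1097/2 = 552)
h = 6474 (h = 68*95 + 14 = 6460 + 14 = 6474)
h + ((m + 16704) - 9700) = 6474 + ((552 + 16704) - 9700) = 6474 + (17256 - 9700) = 6474 + 7556 = 14030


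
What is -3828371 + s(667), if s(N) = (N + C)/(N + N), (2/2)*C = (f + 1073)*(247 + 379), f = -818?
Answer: -5106886617/1334 ≈ -3.8283e+6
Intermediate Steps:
C = 159630 (C = (-818 + 1073)*(247 + 379) = 255*626 = 159630)
s(N) = (159630 + N)/(2*N) (s(N) = (N + 159630)/(N + N) = (159630 + N)/((2*N)) = (159630 + N)*(1/(2*N)) = (159630 + N)/(2*N))
-3828371 + s(667) = -3828371 + (½)*(159630 + 667)/667 = -3828371 + (½)*(1/667)*160297 = -3828371 + 160297/1334 = -5106886617/1334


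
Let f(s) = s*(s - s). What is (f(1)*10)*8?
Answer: 0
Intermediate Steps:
f(s) = 0 (f(s) = s*0 = 0)
(f(1)*10)*8 = (0*10)*8 = 0*8 = 0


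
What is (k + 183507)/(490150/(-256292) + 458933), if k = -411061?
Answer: -29160134884/58810183143 ≈ -0.49583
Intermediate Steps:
(k + 183507)/(490150/(-256292) + 458933) = (-411061 + 183507)/(490150/(-256292) + 458933) = -227554/(490150*(-1/256292) + 458933) = -227554/(-245075/128146 + 458933) = -227554/58810183143/128146 = -227554*128146/58810183143 = -29160134884/58810183143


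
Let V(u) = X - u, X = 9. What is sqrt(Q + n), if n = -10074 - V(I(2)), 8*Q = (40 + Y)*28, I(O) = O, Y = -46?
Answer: I*sqrt(10102) ≈ 100.51*I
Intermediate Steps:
V(u) = 9 - u
Q = -21 (Q = ((40 - 46)*28)/8 = (-6*28)/8 = (1/8)*(-168) = -21)
n = -10081 (n = -10074 - (9 - 1*2) = -10074 - (9 - 2) = -10074 - 1*7 = -10074 - 7 = -10081)
sqrt(Q + n) = sqrt(-21 - 10081) = sqrt(-10102) = I*sqrt(10102)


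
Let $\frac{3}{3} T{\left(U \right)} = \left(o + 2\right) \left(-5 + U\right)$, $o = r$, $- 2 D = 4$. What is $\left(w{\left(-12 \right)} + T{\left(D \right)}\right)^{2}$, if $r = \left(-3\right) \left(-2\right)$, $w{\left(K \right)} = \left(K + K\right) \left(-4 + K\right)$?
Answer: $107584$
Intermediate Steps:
$D = -2$ ($D = \left(- \frac{1}{2}\right) 4 = -2$)
$w{\left(K \right)} = 2 K \left(-4 + K\right)$
$r = 6$
$o = 6$
$T{\left(U \right)} = -40 + 8 U$ ($T{\left(U \right)} = \left(6 + 2\right) \left(-5 + U\right) = 8 \left(-5 + U\right) = -40 + 8 U$)
$\left(w{\left(-12 \right)} + T{\left(D \right)}\right)^{2} = \left(2 \left(-12\right) \left(-4 - 12\right) + \left(-40 + 8 \left(-2\right)\right)\right)^{2} = \left(2 \left(-12\right) \left(-16\right) - 56\right)^{2} = \left(384 - 56\right)^{2} = 328^{2} = 107584$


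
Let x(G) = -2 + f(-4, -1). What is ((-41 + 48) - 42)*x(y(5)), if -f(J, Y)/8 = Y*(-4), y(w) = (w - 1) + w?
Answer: 1190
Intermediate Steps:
y(w) = -1 + 2*w (y(w) = (-1 + w) + w = -1 + 2*w)
f(J, Y) = 32*Y (f(J, Y) = -8*Y*(-4) = -(-32)*Y = 32*Y)
x(G) = -34 (x(G) = -2 + 32*(-1) = -2 - 32 = -34)
((-41 + 48) - 42)*x(y(5)) = ((-41 + 48) - 42)*(-34) = (7 - 42)*(-34) = -35*(-34) = 1190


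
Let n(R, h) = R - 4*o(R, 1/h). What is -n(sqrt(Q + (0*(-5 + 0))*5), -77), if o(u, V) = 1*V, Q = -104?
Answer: -4/77 - 2*I*sqrt(26) ≈ -0.051948 - 10.198*I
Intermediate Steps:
o(u, V) = V
n(R, h) = R - 4/h
-n(sqrt(Q + (0*(-5 + 0))*5), -77) = -(sqrt(-104 + (0*(-5 + 0))*5) - 4/(-77)) = -(sqrt(-104 + (0*(-5))*5) - 4*(-1/77)) = -(sqrt(-104 + 0*5) + 4/77) = -(sqrt(-104 + 0) + 4/77) = -(sqrt(-104) + 4/77) = -(2*I*sqrt(26) + 4/77) = -(4/77 + 2*I*sqrt(26)) = -4/77 - 2*I*sqrt(26)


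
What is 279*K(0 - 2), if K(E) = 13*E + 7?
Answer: -5301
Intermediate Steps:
K(E) = 7 + 13*E
279*K(0 - 2) = 279*(7 + 13*(0 - 2)) = 279*(7 + 13*(-2)) = 279*(7 - 26) = 279*(-19) = -5301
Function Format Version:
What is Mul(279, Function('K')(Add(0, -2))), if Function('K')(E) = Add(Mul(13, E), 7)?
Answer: -5301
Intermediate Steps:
Function('K')(E) = Add(7, Mul(13, E))
Mul(279, Function('K')(Add(0, -2))) = Mul(279, Add(7, Mul(13, Add(0, -2)))) = Mul(279, Add(7, Mul(13, -2))) = Mul(279, Add(7, -26)) = Mul(279, -19) = -5301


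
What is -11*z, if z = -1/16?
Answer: 11/16 ≈ 0.68750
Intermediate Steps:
z = -1/16 (z = -1*1/16 = -1/16 ≈ -0.062500)
-11*z = -11*(-1/16) = 11/16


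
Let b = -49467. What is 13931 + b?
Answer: -35536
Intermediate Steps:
13931 + b = 13931 - 49467 = -35536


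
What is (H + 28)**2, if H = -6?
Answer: 484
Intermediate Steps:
H = -6 (H = -1*6 = -6)
(H + 28)**2 = (-6 + 28)**2 = 22**2 = 484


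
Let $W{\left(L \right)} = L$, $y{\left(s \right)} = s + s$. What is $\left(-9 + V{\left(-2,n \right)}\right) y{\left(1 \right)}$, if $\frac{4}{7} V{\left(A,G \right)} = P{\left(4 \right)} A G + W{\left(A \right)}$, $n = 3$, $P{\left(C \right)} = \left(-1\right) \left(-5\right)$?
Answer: $-130$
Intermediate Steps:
$P{\left(C \right)} = 5$
$y{\left(s \right)} = 2 s$
$V{\left(A,G \right)} = \frac{7 A}{4} + \frac{35 A G}{4}$ ($V{\left(A,G \right)} = \frac{7 \left(5 A G + A\right)}{4} = \frac{7 \left(A + 5 A G\right)}{4} = \frac{7 A}{4} + \frac{35 A G}{4}$)
$\left(-9 + V{\left(-2,n \right)}\right) y{\left(1 \right)} = \left(-9 + \frac{7}{4} \left(-2\right) \left(1 + 5 \cdot 3\right)\right) 2 \cdot 1 = \left(-9 + \frac{7}{4} \left(-2\right) \left(1 + 15\right)\right) 2 = \left(-9 + \frac{7}{4} \left(-2\right) 16\right) 2 = \left(-9 - 56\right) 2 = \left(-65\right) 2 = -130$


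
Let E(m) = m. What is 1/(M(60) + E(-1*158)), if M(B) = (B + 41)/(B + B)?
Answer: -120/18859 ≈ -0.0063630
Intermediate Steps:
M(B) = (41 + B)/(2*B) (M(B) = (41 + B)/((2*B)) = (41 + B)*(1/(2*B)) = (41 + B)/(2*B))
1/(M(60) + E(-1*158)) = 1/((½)*(41 + 60)/60 - 1*158) = 1/((½)*(1/60)*101 - 158) = 1/(101/120 - 158) = 1/(-18859/120) = -120/18859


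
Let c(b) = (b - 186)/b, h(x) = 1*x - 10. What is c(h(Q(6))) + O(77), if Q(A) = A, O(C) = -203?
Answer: -311/2 ≈ -155.50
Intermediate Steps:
h(x) = -10 + x (h(x) = x - 10 = -10 + x)
c(b) = (-186 + b)/b
c(h(Q(6))) + O(77) = (-186 + (-10 + 6))/(-10 + 6) - 203 = (-186 - 4)/(-4) - 203 = -¼*(-190) - 203 = 95/2 - 203 = -311/2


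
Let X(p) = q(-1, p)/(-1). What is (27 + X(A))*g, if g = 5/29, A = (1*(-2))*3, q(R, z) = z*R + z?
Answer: 135/29 ≈ 4.6552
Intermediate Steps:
q(R, z) = z + R*z (q(R, z) = R*z + z = z + R*z)
A = -6 (A = -2*3 = -6)
g = 5/29 (g = 5*(1/29) = 5/29 ≈ 0.17241)
X(p) = 0 (X(p) = (p*(1 - 1))/(-1) = (p*0)*(-1) = 0*(-1) = 0)
(27 + X(A))*g = (27 + 0)*(5/29) = 27*(5/29) = 135/29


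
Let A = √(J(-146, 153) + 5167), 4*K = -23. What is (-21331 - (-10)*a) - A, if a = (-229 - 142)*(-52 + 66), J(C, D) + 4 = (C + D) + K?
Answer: -73271 - √20657/2 ≈ -73343.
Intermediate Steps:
K = -23/4 (K = (¼)*(-23) = -23/4 ≈ -5.7500)
J(C, D) = -39/4 + C + D (J(C, D) = -4 + ((C + D) - 23/4) = -4 + (-23/4 + C + D) = -39/4 + C + D)
a = -5194 (a = -371*14 = -5194)
A = √20657/2 (A = √((-39/4 - 146 + 153) + 5167) = √(-11/4 + 5167) = √(20657/4) = √20657/2 ≈ 71.863)
(-21331 - (-10)*a) - A = (-21331 - (-10)*(-5194)) - √20657/2 = (-21331 - 1*51940) - √20657/2 = (-21331 - 51940) - √20657/2 = -73271 - √20657/2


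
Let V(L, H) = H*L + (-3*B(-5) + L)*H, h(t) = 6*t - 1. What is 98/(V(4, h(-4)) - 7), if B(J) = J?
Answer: -49/291 ≈ -0.16838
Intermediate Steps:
h(t) = -1 + 6*t
V(L, H) = H*L + H*(15 + L) (V(L, H) = H*L + (-3*(-5) + L)*H = H*L + (15 + L)*H = H*L + H*(15 + L))
98/(V(4, h(-4)) - 7) = 98/((-1 + 6*(-4))*(15 + 2*4) - 7) = 98/((-1 - 24)*(15 + 8) - 7) = 98/(-25*23 - 7) = 98/(-575 - 7) = 98/(-582) = -1/582*98 = -49/291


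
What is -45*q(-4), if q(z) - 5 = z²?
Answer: -945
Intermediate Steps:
q(z) = 5 + z²
-45*q(-4) = -45*(5 + (-4)²) = -45*(5 + 16) = -45*21 = -945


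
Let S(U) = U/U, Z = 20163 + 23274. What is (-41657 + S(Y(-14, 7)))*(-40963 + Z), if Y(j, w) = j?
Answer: -103056944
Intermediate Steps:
Z = 43437
S(U) = 1
(-41657 + S(Y(-14, 7)))*(-40963 + Z) = (-41657 + 1)*(-40963 + 43437) = -41656*2474 = -103056944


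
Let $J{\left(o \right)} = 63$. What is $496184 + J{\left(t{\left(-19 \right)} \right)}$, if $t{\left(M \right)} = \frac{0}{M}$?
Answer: $496247$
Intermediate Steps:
$t{\left(M \right)} = 0$
$496184 + J{\left(t{\left(-19 \right)} \right)} = 496184 + 63 = 496247$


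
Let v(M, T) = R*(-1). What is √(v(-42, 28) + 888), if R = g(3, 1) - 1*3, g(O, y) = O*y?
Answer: 2*√222 ≈ 29.799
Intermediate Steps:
R = 0 (R = 3*1 - 1*3 = 3 - 3 = 0)
v(M, T) = 0 (v(M, T) = 0*(-1) = 0)
√(v(-42, 28) + 888) = √(0 + 888) = √888 = 2*√222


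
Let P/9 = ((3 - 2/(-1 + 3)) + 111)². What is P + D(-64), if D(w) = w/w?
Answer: 114922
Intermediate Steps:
D(w) = 1
P = 114921 (P = 9*((3 - 2/(-1 + 3)) + 111)² = 9*((3 - 2/2) + 111)² = 9*((3 - 2*½) + 111)² = 9*((3 - 1) + 111)² = 9*(2 + 111)² = 9*113² = 9*12769 = 114921)
P + D(-64) = 114921 + 1 = 114922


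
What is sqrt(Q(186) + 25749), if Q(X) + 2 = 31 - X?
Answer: 2*sqrt(6398) ≈ 159.98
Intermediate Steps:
Q(X) = 29 - X (Q(X) = -2 + (31 - X) = 29 - X)
sqrt(Q(186) + 25749) = sqrt((29 - 1*186) + 25749) = sqrt((29 - 186) + 25749) = sqrt(-157 + 25749) = sqrt(25592) = 2*sqrt(6398)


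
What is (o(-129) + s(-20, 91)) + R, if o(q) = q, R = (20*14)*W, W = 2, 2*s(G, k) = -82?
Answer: 390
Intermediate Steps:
s(G, k) = -41 (s(G, k) = (½)*(-82) = -41)
R = 560 (R = (20*14)*2 = 280*2 = 560)
(o(-129) + s(-20, 91)) + R = (-129 - 41) + 560 = -170 + 560 = 390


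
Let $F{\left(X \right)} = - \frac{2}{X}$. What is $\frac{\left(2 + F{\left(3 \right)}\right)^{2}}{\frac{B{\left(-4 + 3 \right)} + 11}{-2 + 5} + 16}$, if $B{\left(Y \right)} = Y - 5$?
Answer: $\frac{16}{159} \approx 0.10063$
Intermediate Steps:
$B{\left(Y \right)} = -5 + Y$
$\frac{\left(2 + F{\left(3 \right)}\right)^{2}}{\frac{B{\left(-4 + 3 \right)} + 11}{-2 + 5} + 16} = \frac{\left(2 - \frac{2}{3}\right)^{2}}{\frac{\left(-5 + \left(-4 + 3\right)\right) + 11}{-2 + 5} + 16} = \frac{\left(2 - \frac{2}{3}\right)^{2}}{\frac{\left(-5 - 1\right) + 11}{3} + 16} = \frac{\left(2 - \frac{2}{3}\right)^{2}}{\left(-6 + 11\right) \frac{1}{3} + 16} = \frac{\left(\frac{4}{3}\right)^{2}}{5 \cdot \frac{1}{3} + 16} = \frac{1}{\frac{5}{3} + 16} \cdot \frac{16}{9} = \frac{1}{\frac{53}{3}} \cdot \frac{16}{9} = \frac{3}{53} \cdot \frac{16}{9} = \frac{16}{159}$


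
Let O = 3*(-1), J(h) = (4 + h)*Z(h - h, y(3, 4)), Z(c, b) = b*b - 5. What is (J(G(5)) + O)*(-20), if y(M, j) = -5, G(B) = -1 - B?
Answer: 860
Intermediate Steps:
Z(c, b) = -5 + b**2 (Z(c, b) = b**2 - 5 = -5 + b**2)
J(h) = 80 + 20*h (J(h) = (4 + h)*(-5 + (-5)**2) = (4 + h)*(-5 + 25) = (4 + h)*20 = 80 + 20*h)
O = -3
(J(G(5)) + O)*(-20) = ((80 + 20*(-1 - 1*5)) - 3)*(-20) = ((80 + 20*(-1 - 5)) - 3)*(-20) = ((80 + 20*(-6)) - 3)*(-20) = ((80 - 120) - 3)*(-20) = (-40 - 3)*(-20) = -43*(-20) = 860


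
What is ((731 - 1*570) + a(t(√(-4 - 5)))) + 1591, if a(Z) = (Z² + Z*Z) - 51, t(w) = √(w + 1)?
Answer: 1703 + 6*I ≈ 1703.0 + 6.0*I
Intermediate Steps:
t(w) = √(1 + w)
a(Z) = -51 + 2*Z² (a(Z) = (Z² + Z²) - 51 = 2*Z² - 51 = -51 + 2*Z²)
((731 - 1*570) + a(t(√(-4 - 5)))) + 1591 = ((731 - 1*570) + (-51 + 2*(√(1 + √(-4 - 5)))²)) + 1591 = ((731 - 570) + (-51 + 2*(√(1 + √(-9)))²)) + 1591 = (161 + (-51 + 2*(√(1 + 3*I))²)) + 1591 = (161 + (-51 + 2*(1 + 3*I))) + 1591 = (161 + (-51 + (2 + 6*I))) + 1591 = (161 + (-49 + 6*I)) + 1591 = (112 + 6*I) + 1591 = 1703 + 6*I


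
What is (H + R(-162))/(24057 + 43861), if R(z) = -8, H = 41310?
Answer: 20651/33959 ≈ 0.60812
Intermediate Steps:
(H + R(-162))/(24057 + 43861) = (41310 - 8)/(24057 + 43861) = 41302/67918 = 41302*(1/67918) = 20651/33959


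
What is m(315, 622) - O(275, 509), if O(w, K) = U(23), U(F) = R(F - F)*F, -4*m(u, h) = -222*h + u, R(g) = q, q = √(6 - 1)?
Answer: 137769/4 - 23*√5 ≈ 34391.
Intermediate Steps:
q = √5 ≈ 2.2361
R(g) = √5
m(u, h) = -u/4 + 111*h/2 (m(u, h) = -(-222*h + u)/4 = -(u - 222*h)/4 = -u/4 + 111*h/2)
U(F) = F*√5 (U(F) = √5*F = F*√5)
O(w, K) = 23*√5
m(315, 622) - O(275, 509) = (-¼*315 + (111/2)*622) - 23*√5 = (-315/4 + 34521) - 23*√5 = 137769/4 - 23*√5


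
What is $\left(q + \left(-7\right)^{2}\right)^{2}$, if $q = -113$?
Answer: $4096$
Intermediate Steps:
$\left(q + \left(-7\right)^{2}\right)^{2} = \left(-113 + \left(-7\right)^{2}\right)^{2} = \left(-113 + 49\right)^{2} = \left(-64\right)^{2} = 4096$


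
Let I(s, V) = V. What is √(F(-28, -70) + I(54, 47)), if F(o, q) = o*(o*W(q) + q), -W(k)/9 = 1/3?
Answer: I*√345 ≈ 18.574*I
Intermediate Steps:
W(k) = -3 (W(k) = -9/3 = -9*⅓ = -3)
F(o, q) = o*(q - 3*o) (F(o, q) = o*(o*(-3) + q) = o*(-3*o + q) = o*(q - 3*o))
√(F(-28, -70) + I(54, 47)) = √(-28*(-70 - 3*(-28)) + 47) = √(-28*(-70 + 84) + 47) = √(-28*14 + 47) = √(-392 + 47) = √(-345) = I*√345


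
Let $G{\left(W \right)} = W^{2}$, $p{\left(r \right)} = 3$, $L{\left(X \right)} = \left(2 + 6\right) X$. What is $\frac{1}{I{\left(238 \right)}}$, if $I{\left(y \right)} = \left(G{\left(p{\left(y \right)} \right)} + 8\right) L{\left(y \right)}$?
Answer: $\frac{1}{32368} \approx 3.0895 \cdot 10^{-5}$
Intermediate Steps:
$L{\left(X \right)} = 8 X$
$I{\left(y \right)} = 136 y$ ($I{\left(y \right)} = \left(3^{2} + 8\right) 8 y = \left(9 + 8\right) 8 y = 17 \cdot 8 y = 136 y$)
$\frac{1}{I{\left(238 \right)}} = \frac{1}{136 \cdot 238} = \frac{1}{32368}$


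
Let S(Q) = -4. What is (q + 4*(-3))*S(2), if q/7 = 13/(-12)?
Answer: 235/3 ≈ 78.333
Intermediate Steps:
q = -91/12 (q = 7*(13/(-12)) = 7*(13*(-1/12)) = 7*(-13/12) = -91/12 ≈ -7.5833)
(q + 4*(-3))*S(2) = (-91/12 + 4*(-3))*(-4) = (-91/12 - 12)*(-4) = -235/12*(-4) = 235/3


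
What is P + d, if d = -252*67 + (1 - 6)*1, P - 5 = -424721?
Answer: -441605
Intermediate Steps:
P = -424716 (P = 5 - 424721 = -424716)
d = -16889 (d = -16884 - 5*1 = -16884 - 5 = -16889)
P + d = -424716 - 16889 = -441605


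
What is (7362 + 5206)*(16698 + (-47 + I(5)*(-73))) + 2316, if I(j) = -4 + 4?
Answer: 209272084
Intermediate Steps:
I(j) = 0
(7362 + 5206)*(16698 + (-47 + I(5)*(-73))) + 2316 = (7362 + 5206)*(16698 + (-47 + 0*(-73))) + 2316 = 12568*(16698 + (-47 + 0)) + 2316 = 12568*(16698 - 47) + 2316 = 12568*16651 + 2316 = 209269768 + 2316 = 209272084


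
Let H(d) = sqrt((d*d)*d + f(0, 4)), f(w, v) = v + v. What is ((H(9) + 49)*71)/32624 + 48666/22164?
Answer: 138732345/60256528 + 71*sqrt(737)/32624 ≈ 2.3614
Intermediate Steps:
f(w, v) = 2*v
H(d) = sqrt(8 + d**3) (H(d) = sqrt((d*d)*d + 2*4) = sqrt(d**2*d + 8) = sqrt(d**3 + 8) = sqrt(8 + d**3))
((H(9) + 49)*71)/32624 + 48666/22164 = ((sqrt(8 + 9**3) + 49)*71)/32624 + 48666/22164 = ((sqrt(8 + 729) + 49)*71)*(1/32624) + 48666*(1/22164) = ((sqrt(737) + 49)*71)*(1/32624) + 8111/3694 = ((49 + sqrt(737))*71)*(1/32624) + 8111/3694 = (3479 + 71*sqrt(737))*(1/32624) + 8111/3694 = (3479/32624 + 71*sqrt(737)/32624) + 8111/3694 = 138732345/60256528 + 71*sqrt(737)/32624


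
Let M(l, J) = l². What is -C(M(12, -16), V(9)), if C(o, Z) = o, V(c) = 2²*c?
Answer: -144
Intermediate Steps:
V(c) = 4*c
-C(M(12, -16), V(9)) = -1*12² = -1*144 = -144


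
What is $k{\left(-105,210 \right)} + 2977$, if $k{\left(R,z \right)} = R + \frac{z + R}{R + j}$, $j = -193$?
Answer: $\frac{855751}{298} \approx 2871.6$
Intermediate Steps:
$k{\left(R,z \right)} = R + \frac{R + z}{-193 + R}$ ($k{\left(R,z \right)} = R + \frac{z + R}{R - 193} = R + \frac{R + z}{-193 + R}$)
$k{\left(-105,210 \right)} + 2977 = \frac{210 + \left(-105\right)^{2} - -20160}{-193 - 105} + 2977 = \frac{210 + 11025 + 20160}{-298} + 2977 = \left(- \frac{1}{298}\right) 31395 + 2977 = - \frac{31395}{298} + 2977 = \frac{855751}{298}$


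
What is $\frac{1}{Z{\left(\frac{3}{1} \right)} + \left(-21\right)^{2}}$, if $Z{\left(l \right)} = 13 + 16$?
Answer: $\frac{1}{470} \approx 0.0021277$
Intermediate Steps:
$Z{\left(l \right)} = 29$
$\frac{1}{Z{\left(\frac{3}{1} \right)} + \left(-21\right)^{2}} = \frac{1}{29 + \left(-21\right)^{2}} = \frac{1}{29 + 441} = \frac{1}{470}$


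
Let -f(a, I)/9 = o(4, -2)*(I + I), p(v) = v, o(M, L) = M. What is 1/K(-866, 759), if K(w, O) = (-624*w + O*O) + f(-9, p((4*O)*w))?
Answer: 1/190417137 ≈ 5.2516e-9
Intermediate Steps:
f(a, I) = -72*I (f(a, I) = -36*(I + I) = -36*2*I = -72*I)
K(w, O) = O² - 624*w - 288*O*w (K(w, O) = (-624*w + O*O) - 72*4*O*w = (-624*w + O²) - 288*O*w = (O² - 624*w) - 288*O*w = O² - 624*w - 288*O*w)
1/K(-866, 759) = 1/(759² - 624*(-866) - 288*759*(-866)) = 1/(576081 + 540384 + 189300672) = 1/190417137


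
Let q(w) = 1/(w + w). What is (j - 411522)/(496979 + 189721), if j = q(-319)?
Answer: -37507291/62587800 ≈ -0.59927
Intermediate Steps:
q(w) = 1/(2*w)
j = -1/638 (j = (1/2)/(-319) = (1/2)*(-1/319) = -1/638 ≈ -0.0015674)
(j - 411522)/(496979 + 189721) = (-1/638 - 411522)/(496979 + 189721) = -262551037/638/686700 = -262551037/638*1/686700 = -37507291/62587800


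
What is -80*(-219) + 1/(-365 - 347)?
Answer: 12474239/712 ≈ 17520.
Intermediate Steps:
-80*(-219) + 1/(-365 - 347) = 17520 + 1/(-712) = 17520 - 1/712 = 12474239/712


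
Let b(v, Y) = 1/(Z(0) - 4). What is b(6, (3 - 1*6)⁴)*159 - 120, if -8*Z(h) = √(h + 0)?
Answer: -639/4 ≈ -159.75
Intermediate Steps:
Z(h) = -√h/8 (Z(h) = -√(h + 0)/8 = -√h/8)
b(v, Y) = -¼ (b(v, Y) = 1/(-√0/8 - 4) = 1/(-⅛*0 - 4) = 1/(0 - 4) = 1/(-4) = -¼)
b(6, (3 - 1*6)⁴)*159 - 120 = -¼*159 - 120 = -159/4 - 120 = -639/4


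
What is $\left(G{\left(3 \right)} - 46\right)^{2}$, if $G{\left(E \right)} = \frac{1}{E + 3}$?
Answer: $\frac{75625}{36} \approx 2100.7$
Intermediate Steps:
$G{\left(E \right)} = \frac{1}{3 + E}$
$\left(G{\left(3 \right)} - 46\right)^{2} = \left(\frac{1}{3 + 3} - 46\right)^{2} = \left(\frac{1}{6} - 46\right)^{2} = \left(- \frac{275}{6}\right)^{2} = \frac{75625}{36}$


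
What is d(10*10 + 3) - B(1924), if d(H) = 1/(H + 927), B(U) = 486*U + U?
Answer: -965097639/1030 ≈ -9.3699e+5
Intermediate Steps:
B(U) = 487*U
d(H) = 1/(927 + H)
d(10*10 + 3) - B(1924) = 1/(927 + (10*10 + 3)) - 487*1924 = 1/(927 + (100 + 3)) - 1*936988 = 1/(927 + 103) - 936988 = 1/1030 - 936988 = -965097639/1030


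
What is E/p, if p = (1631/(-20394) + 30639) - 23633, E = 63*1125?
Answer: 1445424750/142878733 ≈ 10.116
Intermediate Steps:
E = 70875
p = 142878733/20394 (p = (1631*(-1/20394) + 30639) - 23633 = (-1631/20394 + 30639) - 23633 = 624850135/20394 - 23633 = 142878733/20394 ≈ 7005.9)
E/p = 70875/(142878733/20394) = 70875*(20394/142878733) = 1445424750/142878733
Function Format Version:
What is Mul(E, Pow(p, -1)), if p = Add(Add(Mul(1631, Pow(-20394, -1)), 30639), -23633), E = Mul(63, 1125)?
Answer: Rational(1445424750, 142878733) ≈ 10.116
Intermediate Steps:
E = 70875
p = Rational(142878733, 20394) (p = Add(Add(Mul(1631, Rational(-1, 20394)), 30639), -23633) = Add(Add(Rational(-1631, 20394), 30639), -23633) = Add(Rational(624850135, 20394), -23633) = Rational(142878733, 20394) ≈ 7005.9)
Mul(E, Pow(p, -1)) = Mul(70875, Pow(Rational(142878733, 20394), -1)) = Mul(70875, Rational(20394, 142878733)) = Rational(1445424750, 142878733)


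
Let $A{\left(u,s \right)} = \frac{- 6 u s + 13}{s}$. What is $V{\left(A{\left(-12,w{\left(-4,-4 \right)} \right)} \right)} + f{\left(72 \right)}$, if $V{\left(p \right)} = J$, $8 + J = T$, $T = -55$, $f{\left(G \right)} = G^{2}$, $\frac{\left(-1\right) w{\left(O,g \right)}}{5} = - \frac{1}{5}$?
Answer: $5121$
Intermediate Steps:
$w{\left(O,g \right)} = 1$ ($w{\left(O,g \right)} = - 5 \left(- \frac{1}{5}\right) = - 5 \left(\left(-1\right) \frac{1}{5}\right) = \left(-5\right) \left(- \frac{1}{5}\right) = 1$)
$A{\left(u,s \right)} = \frac{13 - 6 s u}{s}$ ($A{\left(u,s \right)} = \frac{- 6 s u + 13}{s} = \frac{13 - 6 s u}{s}$)
$J = -63$ ($J = -8 - 55 = -63$)
$V{\left(p \right)} = -63$
$V{\left(A{\left(-12,w{\left(-4,-4 \right)} \right)} \right)} + f{\left(72 \right)} = -63 + 72^{2} = -63 + 5184 = 5121$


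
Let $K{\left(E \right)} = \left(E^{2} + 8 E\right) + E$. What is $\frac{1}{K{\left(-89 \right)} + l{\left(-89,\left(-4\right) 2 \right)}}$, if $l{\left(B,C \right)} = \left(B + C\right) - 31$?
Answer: $\frac{1}{6992} \approx 0.00014302$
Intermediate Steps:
$l{\left(B,C \right)} = -31 + B + C$
$K{\left(E \right)} = E^{2} + 9 E$
$\frac{1}{K{\left(-89 \right)} + l{\left(-89,\left(-4\right) 2 \right)}} = \frac{1}{- 89 \left(9 - 89\right) - 128} = \frac{1}{\left(-89\right) \left(-80\right) - 128} = \frac{1}{7120 - 128} = \frac{1}{6992}$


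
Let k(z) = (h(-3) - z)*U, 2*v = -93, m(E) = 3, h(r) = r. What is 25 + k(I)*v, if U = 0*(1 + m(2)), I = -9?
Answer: 25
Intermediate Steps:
v = -93/2 (v = (½)*(-93) = -93/2 ≈ -46.500)
U = 0 (U = 0*(1 + 3) = 0*4 = 0)
k(z) = 0 (k(z) = (-3 - z)*0 = 0)
25 + k(I)*v = 25 + 0*(-93/2) = 25 + 0 = 25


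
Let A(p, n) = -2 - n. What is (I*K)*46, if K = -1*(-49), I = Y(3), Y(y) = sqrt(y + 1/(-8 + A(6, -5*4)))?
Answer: 1127*sqrt(310)/5 ≈ 3968.6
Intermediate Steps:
Y(y) = sqrt(1/10 + y) (Y(y) = sqrt(y + 1/(-8 + (-2 - (-5)*4))) = sqrt(y + 1/(-8 + (-2 - 1*(-20)))) = sqrt(y + 1/(-8 + (-2 + 20))) = sqrt(y + 1/(-8 + 18)) = sqrt(y + 1/10) = sqrt(1/10 + y))
I = sqrt(310)/10 (I = sqrt(10 + 100*3)/10 = sqrt(10 + 300)/10 = sqrt(310)/10 ≈ 1.7607)
K = 49
(I*K)*46 = ((sqrt(310)/10)*49)*46 = (49*sqrt(310)/10)*46 = 1127*sqrt(310)/5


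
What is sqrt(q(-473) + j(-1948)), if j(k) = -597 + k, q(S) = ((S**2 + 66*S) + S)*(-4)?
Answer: 3*I*sqrt(85633) ≈ 877.89*I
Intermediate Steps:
q(S) = -268*S - 4*S**2 (q(S) = (S**2 + 67*S)*(-4) = -268*S - 4*S**2)
sqrt(q(-473) + j(-1948)) = sqrt(-4*(-473)*(67 - 473) + (-597 - 1948)) = sqrt(-4*(-473)*(-406) - 2545) = sqrt(-768152 - 2545) = sqrt(-770697) = 3*I*sqrt(85633)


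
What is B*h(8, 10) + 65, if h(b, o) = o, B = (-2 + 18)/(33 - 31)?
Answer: 145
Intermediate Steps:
B = 8 (B = 16/2 = 16*(½) = 8)
B*h(8, 10) + 65 = 8*10 + 65 = 80 + 65 = 145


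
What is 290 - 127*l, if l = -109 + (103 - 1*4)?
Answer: 1560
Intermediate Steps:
l = -10 (l = -109 + (103 - 4) = -109 + 99 = -10)
290 - 127*l = 290 - 127*(-10) = 290 + 1270 = 1560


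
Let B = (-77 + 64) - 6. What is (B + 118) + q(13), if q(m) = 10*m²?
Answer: 1789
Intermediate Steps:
B = -19 (B = -13 - 6 = -19)
(B + 118) + q(13) = (-19 + 118) + 10*13² = 99 + 10*169 = 99 + 1690 = 1789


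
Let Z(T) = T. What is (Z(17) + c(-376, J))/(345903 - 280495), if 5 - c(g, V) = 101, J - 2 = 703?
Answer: -79/65408 ≈ -0.0012078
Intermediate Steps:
J = 705 (J = 2 + 703 = 705)
c(g, V) = -96 (c(g, V) = 5 - 1*101 = 5 - 101 = -96)
(Z(17) + c(-376, J))/(345903 - 280495) = (17 - 96)/(345903 - 280495) = -79/65408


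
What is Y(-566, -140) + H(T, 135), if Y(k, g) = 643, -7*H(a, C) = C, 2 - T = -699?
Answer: 4366/7 ≈ 623.71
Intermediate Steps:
T = 701 (T = 2 - 1*(-699) = 2 + 699 = 701)
H(a, C) = -C/7
Y(-566, -140) + H(T, 135) = 643 - ⅐*135 = 643 - 135/7 = 4366/7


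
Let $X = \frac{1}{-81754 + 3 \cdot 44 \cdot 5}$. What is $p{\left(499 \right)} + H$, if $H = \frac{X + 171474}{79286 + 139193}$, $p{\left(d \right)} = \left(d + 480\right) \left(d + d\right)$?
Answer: $\frac{17310595331027647}{17717336026} \approx 9.7704 \cdot 10^{5}$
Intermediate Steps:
$X = - \frac{1}{81094}$ ($X = \frac{1}{-81754 + 132 \cdot 5} = \frac{1}{-81754 + 660} = \frac{1}{-81094} = - \frac{1}{81094} \approx -1.2331 \cdot 10^{-5}$)
$p{\left(d \right)} = 2 d \left(480 + d\right)$ ($p{\left(d \right)} = \left(480 + d\right) 2 d = 2 d \left(480 + d\right)$)
$H = \frac{13905512555}{17717336026}$ ($H = \frac{- \frac{1}{81094} + 171474}{79286 + 139193} = \frac{13905512555}{81094 \cdot 218479} = \frac{13905512555}{81094} \cdot \frac{1}{218479} = \frac{13905512555}{17717336026} \approx 0.78485$)
$p{\left(499 \right)} + H = 2 \cdot 499 \left(480 + 499\right) + \frac{13905512555}{17717336026} = 2 \cdot 499 \cdot 979 + \frac{13905512555}{17717336026} = 977042 + \frac{13905512555}{17717336026} = \frac{17310595331027647}{17717336026}$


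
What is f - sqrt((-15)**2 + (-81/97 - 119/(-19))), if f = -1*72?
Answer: -72 - sqrt(782683397)/1843 ≈ -87.180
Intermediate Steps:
f = -72
f - sqrt((-15)**2 + (-81/97 - 119/(-19))) = -72 - sqrt((-15)**2 + (-81/97 - 119/(-19))) = -72 - sqrt(225 + (-81*1/97 - 119*(-1/19))) = -72 - sqrt(225 + (-81/97 + 119/19)) = -72 - sqrt(225 + 10004/1843) = -72 - sqrt(424679/1843) = -72 - sqrt(782683397)/1843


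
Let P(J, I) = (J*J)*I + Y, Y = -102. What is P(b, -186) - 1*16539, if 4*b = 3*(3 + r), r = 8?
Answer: -234405/8 ≈ -29301.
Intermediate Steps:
b = 33/4 (b = (3*(3 + 8))/4 = (3*11)/4 = (¼)*33 = 33/4 ≈ 8.2500)
P(J, I) = -102 + I*J² (P(J, I) = (J*J)*I - 102 = J²*I - 102 = I*J² - 102 = -102 + I*J²)
P(b, -186) - 1*16539 = (-102 - 186*(33/4)²) - 1*16539 = (-102 - 186*1089/16) - 16539 = (-102 - 101277/8) - 16539 = -102093/8 - 16539 = -234405/8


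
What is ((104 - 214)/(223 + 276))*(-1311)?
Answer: 144210/499 ≈ 289.00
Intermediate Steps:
((104 - 214)/(223 + 276))*(-1311) = -110/499*(-1311) = 144210/499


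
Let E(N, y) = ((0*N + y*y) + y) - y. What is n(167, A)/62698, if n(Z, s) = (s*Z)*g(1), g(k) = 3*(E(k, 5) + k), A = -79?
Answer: -514527/31349 ≈ -16.413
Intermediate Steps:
E(N, y) = y**2 (E(N, y) = ((0 + y**2) + y) - y = (y**2 + y) - y = (y + y**2) - y = y**2)
g(k) = 75 + 3*k (g(k) = 3*(5**2 + k) = 3*(25 + k) = 75 + 3*k)
n(Z, s) = 78*Z*s (n(Z, s) = (s*Z)*(75 + 3*1) = (Z*s)*(75 + 3) = (Z*s)*78 = 78*Z*s)
n(167, A)/62698 = (78*167*(-79))/62698 = -1029054*1/62698 = -514527/31349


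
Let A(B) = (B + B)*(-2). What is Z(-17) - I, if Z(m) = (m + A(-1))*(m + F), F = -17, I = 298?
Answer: 144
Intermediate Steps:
A(B) = -4*B (A(B) = (2*B)*(-2) = -4*B)
Z(m) = (-17 + m)*(4 + m) (Z(m) = (m - 4*(-1))*(m - 17) = (m + 4)*(-17 + m) = (4 + m)*(-17 + m) = (-17 + m)*(4 + m))
Z(-17) - I = (-68 + (-17)**2 - 13*(-17)) - 1*298 = (-68 + 289 + 221) - 298 = 442 - 298 = 144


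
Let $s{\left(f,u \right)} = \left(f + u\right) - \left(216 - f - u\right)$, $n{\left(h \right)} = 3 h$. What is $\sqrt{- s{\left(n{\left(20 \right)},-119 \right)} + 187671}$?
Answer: $\sqrt{188005} \approx 433.6$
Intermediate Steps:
$s{\left(f,u \right)} = -216 + 2 f + 2 u$ ($s{\left(f,u \right)} = \left(f + u\right) - \left(216 - f - u\right) = \left(f + u\right) + \left(-216 + f + u\right) = -216 + 2 f + 2 u$)
$\sqrt{- s{\left(n{\left(20 \right)},-119 \right)} + 187671} = \sqrt{- (-216 + 2 \cdot 3 \cdot 20 + 2 \left(-119\right)) + 187671} = \sqrt{- (-216 + 2 \cdot 60 - 238) + 187671} = \sqrt{- (-216 + 120 - 238) + 187671} = \sqrt{\left(-1\right) \left(-334\right) + 187671} = \sqrt{334 + 187671} = \sqrt{188005}$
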